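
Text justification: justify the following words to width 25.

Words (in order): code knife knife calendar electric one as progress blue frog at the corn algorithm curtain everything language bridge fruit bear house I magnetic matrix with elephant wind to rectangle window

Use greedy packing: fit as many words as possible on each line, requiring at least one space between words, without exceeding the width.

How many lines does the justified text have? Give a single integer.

Answer: 9

Derivation:
Line 1: ['code', 'knife', 'knife', 'calendar'] (min_width=25, slack=0)
Line 2: ['electric', 'one', 'as', 'progress'] (min_width=24, slack=1)
Line 3: ['blue', 'frog', 'at', 'the', 'corn'] (min_width=21, slack=4)
Line 4: ['algorithm', 'curtain'] (min_width=17, slack=8)
Line 5: ['everything', 'language'] (min_width=19, slack=6)
Line 6: ['bridge', 'fruit', 'bear', 'house', 'I'] (min_width=25, slack=0)
Line 7: ['magnetic', 'matrix', 'with'] (min_width=20, slack=5)
Line 8: ['elephant', 'wind', 'to'] (min_width=16, slack=9)
Line 9: ['rectangle', 'window'] (min_width=16, slack=9)
Total lines: 9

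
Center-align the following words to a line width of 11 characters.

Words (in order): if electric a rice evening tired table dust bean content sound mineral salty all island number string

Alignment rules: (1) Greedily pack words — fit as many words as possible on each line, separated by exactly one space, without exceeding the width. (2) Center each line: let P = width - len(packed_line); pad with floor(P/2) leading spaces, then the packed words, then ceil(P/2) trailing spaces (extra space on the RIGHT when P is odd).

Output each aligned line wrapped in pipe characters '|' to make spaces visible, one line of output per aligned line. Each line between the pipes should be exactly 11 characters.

Answer: |if electric|
|  a rice   |
|  evening  |
|tired table|
| dust bean |
|  content  |
|   sound   |
|  mineral  |
| salty all |
|  island   |
|  number   |
|  string   |

Derivation:
Line 1: ['if', 'electric'] (min_width=11, slack=0)
Line 2: ['a', 'rice'] (min_width=6, slack=5)
Line 3: ['evening'] (min_width=7, slack=4)
Line 4: ['tired', 'table'] (min_width=11, slack=0)
Line 5: ['dust', 'bean'] (min_width=9, slack=2)
Line 6: ['content'] (min_width=7, slack=4)
Line 7: ['sound'] (min_width=5, slack=6)
Line 8: ['mineral'] (min_width=7, slack=4)
Line 9: ['salty', 'all'] (min_width=9, slack=2)
Line 10: ['island'] (min_width=6, slack=5)
Line 11: ['number'] (min_width=6, slack=5)
Line 12: ['string'] (min_width=6, slack=5)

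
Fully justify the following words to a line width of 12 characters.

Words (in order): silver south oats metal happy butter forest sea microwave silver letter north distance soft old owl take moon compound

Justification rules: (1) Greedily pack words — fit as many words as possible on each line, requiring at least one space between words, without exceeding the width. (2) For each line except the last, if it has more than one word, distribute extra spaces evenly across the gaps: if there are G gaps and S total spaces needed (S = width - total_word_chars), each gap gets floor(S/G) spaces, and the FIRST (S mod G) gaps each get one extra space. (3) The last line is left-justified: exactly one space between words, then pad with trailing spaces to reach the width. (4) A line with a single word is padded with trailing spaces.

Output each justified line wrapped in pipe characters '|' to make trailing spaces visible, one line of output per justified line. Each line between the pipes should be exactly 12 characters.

Answer: |silver south|
|oats   metal|
|happy butter|
|forest   sea|
|microwave   |
|silver      |
|letter north|
|distance    |
|soft old owl|
|take    moon|
|compound    |

Derivation:
Line 1: ['silver', 'south'] (min_width=12, slack=0)
Line 2: ['oats', 'metal'] (min_width=10, slack=2)
Line 3: ['happy', 'butter'] (min_width=12, slack=0)
Line 4: ['forest', 'sea'] (min_width=10, slack=2)
Line 5: ['microwave'] (min_width=9, slack=3)
Line 6: ['silver'] (min_width=6, slack=6)
Line 7: ['letter', 'north'] (min_width=12, slack=0)
Line 8: ['distance'] (min_width=8, slack=4)
Line 9: ['soft', 'old', 'owl'] (min_width=12, slack=0)
Line 10: ['take', 'moon'] (min_width=9, slack=3)
Line 11: ['compound'] (min_width=8, slack=4)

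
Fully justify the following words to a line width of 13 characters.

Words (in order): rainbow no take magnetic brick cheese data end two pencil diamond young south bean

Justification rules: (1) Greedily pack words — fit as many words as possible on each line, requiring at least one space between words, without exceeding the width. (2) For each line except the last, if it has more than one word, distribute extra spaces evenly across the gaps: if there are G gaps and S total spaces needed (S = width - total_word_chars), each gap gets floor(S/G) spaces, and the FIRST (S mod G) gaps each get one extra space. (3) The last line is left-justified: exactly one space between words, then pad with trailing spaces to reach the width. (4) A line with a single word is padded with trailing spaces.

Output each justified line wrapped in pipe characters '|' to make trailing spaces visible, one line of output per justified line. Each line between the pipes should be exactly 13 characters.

Answer: |rainbow    no|
|take magnetic|
|brick  cheese|
|data  end two|
|pencil       |
|diamond young|
|south bean   |

Derivation:
Line 1: ['rainbow', 'no'] (min_width=10, slack=3)
Line 2: ['take', 'magnetic'] (min_width=13, slack=0)
Line 3: ['brick', 'cheese'] (min_width=12, slack=1)
Line 4: ['data', 'end', 'two'] (min_width=12, slack=1)
Line 5: ['pencil'] (min_width=6, slack=7)
Line 6: ['diamond', 'young'] (min_width=13, slack=0)
Line 7: ['south', 'bean'] (min_width=10, slack=3)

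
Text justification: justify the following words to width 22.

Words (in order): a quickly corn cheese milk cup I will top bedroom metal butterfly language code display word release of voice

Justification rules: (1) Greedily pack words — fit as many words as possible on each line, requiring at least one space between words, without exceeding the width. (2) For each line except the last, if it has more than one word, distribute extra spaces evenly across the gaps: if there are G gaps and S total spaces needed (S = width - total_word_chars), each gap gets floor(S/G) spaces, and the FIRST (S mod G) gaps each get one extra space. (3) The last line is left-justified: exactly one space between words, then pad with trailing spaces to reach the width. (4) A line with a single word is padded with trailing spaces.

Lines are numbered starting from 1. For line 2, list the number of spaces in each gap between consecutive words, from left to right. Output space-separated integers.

Line 1: ['a', 'quickly', 'corn', 'cheese'] (min_width=21, slack=1)
Line 2: ['milk', 'cup', 'I', 'will', 'top'] (min_width=19, slack=3)
Line 3: ['bedroom', 'metal'] (min_width=13, slack=9)
Line 4: ['butterfly', 'language'] (min_width=18, slack=4)
Line 5: ['code', 'display', 'word'] (min_width=17, slack=5)
Line 6: ['release', 'of', 'voice'] (min_width=16, slack=6)

Answer: 2 2 2 1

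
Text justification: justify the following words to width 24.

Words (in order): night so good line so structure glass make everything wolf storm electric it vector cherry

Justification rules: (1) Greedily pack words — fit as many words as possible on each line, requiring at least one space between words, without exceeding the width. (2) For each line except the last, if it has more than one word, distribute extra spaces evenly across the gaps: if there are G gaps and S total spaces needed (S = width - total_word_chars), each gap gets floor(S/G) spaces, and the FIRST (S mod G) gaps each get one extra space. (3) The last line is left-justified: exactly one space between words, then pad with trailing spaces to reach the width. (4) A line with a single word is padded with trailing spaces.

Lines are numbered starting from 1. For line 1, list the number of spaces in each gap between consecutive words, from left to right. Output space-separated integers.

Answer: 2 2 2 1

Derivation:
Line 1: ['night', 'so', 'good', 'line', 'so'] (min_width=21, slack=3)
Line 2: ['structure', 'glass', 'make'] (min_width=20, slack=4)
Line 3: ['everything', 'wolf', 'storm'] (min_width=21, slack=3)
Line 4: ['electric', 'it', 'vector'] (min_width=18, slack=6)
Line 5: ['cherry'] (min_width=6, slack=18)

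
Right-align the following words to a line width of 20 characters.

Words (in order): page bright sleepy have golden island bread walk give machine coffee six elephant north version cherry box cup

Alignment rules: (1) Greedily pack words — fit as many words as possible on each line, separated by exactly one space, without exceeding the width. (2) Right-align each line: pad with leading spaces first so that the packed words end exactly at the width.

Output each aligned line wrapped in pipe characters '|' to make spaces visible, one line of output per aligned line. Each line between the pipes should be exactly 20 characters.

Answer: |  page bright sleepy|
|  have golden island|
|     bread walk give|
|  machine coffee six|
|      elephant north|
|  version cherry box|
|                 cup|

Derivation:
Line 1: ['page', 'bright', 'sleepy'] (min_width=18, slack=2)
Line 2: ['have', 'golden', 'island'] (min_width=18, slack=2)
Line 3: ['bread', 'walk', 'give'] (min_width=15, slack=5)
Line 4: ['machine', 'coffee', 'six'] (min_width=18, slack=2)
Line 5: ['elephant', 'north'] (min_width=14, slack=6)
Line 6: ['version', 'cherry', 'box'] (min_width=18, slack=2)
Line 7: ['cup'] (min_width=3, slack=17)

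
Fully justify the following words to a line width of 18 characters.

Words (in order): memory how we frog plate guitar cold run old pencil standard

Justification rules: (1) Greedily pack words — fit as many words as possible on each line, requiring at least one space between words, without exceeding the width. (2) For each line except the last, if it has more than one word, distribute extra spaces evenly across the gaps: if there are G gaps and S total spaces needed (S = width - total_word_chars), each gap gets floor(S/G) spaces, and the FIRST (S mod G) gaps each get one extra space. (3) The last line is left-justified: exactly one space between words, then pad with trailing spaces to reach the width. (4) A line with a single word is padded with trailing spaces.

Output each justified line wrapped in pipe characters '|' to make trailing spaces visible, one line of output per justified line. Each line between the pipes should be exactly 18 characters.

Line 1: ['memory', 'how', 'we', 'frog'] (min_width=18, slack=0)
Line 2: ['plate', 'guitar', 'cold'] (min_width=17, slack=1)
Line 3: ['run', 'old', 'pencil'] (min_width=14, slack=4)
Line 4: ['standard'] (min_width=8, slack=10)

Answer: |memory how we frog|
|plate  guitar cold|
|run   old   pencil|
|standard          |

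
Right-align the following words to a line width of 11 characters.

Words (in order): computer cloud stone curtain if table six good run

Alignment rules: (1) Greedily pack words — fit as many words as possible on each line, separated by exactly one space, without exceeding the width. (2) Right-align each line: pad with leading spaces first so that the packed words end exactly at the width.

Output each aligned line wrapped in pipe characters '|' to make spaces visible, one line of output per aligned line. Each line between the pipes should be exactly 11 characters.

Line 1: ['computer'] (min_width=8, slack=3)
Line 2: ['cloud', 'stone'] (min_width=11, slack=0)
Line 3: ['curtain', 'if'] (min_width=10, slack=1)
Line 4: ['table', 'six'] (min_width=9, slack=2)
Line 5: ['good', 'run'] (min_width=8, slack=3)

Answer: |   computer|
|cloud stone|
| curtain if|
|  table six|
|   good run|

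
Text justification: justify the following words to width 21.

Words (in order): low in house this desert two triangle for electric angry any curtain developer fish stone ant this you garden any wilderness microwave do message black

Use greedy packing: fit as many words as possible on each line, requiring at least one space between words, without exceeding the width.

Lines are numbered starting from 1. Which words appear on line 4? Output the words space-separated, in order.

Line 1: ['low', 'in', 'house', 'this'] (min_width=17, slack=4)
Line 2: ['desert', 'two', 'triangle'] (min_width=19, slack=2)
Line 3: ['for', 'electric', 'angry'] (min_width=18, slack=3)
Line 4: ['any', 'curtain', 'developer'] (min_width=21, slack=0)
Line 5: ['fish', 'stone', 'ant', 'this'] (min_width=19, slack=2)
Line 6: ['you', 'garden', 'any'] (min_width=14, slack=7)
Line 7: ['wilderness', 'microwave'] (min_width=20, slack=1)
Line 8: ['do', 'message', 'black'] (min_width=16, slack=5)

Answer: any curtain developer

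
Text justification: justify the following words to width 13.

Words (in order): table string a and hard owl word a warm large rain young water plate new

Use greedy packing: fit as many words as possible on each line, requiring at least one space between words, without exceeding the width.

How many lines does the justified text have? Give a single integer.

Answer: 7

Derivation:
Line 1: ['table', 'string'] (min_width=12, slack=1)
Line 2: ['a', 'and', 'hard'] (min_width=10, slack=3)
Line 3: ['owl', 'word', 'a'] (min_width=10, slack=3)
Line 4: ['warm', 'large'] (min_width=10, slack=3)
Line 5: ['rain', 'young'] (min_width=10, slack=3)
Line 6: ['water', 'plate'] (min_width=11, slack=2)
Line 7: ['new'] (min_width=3, slack=10)
Total lines: 7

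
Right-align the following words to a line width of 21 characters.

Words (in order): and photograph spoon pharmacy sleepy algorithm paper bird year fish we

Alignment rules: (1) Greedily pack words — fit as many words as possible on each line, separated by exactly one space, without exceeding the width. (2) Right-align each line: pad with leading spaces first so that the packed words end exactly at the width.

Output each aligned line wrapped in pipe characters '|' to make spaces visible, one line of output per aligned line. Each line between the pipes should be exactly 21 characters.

Line 1: ['and', 'photograph', 'spoon'] (min_width=20, slack=1)
Line 2: ['pharmacy', 'sleepy'] (min_width=15, slack=6)
Line 3: ['algorithm', 'paper', 'bird'] (min_width=20, slack=1)
Line 4: ['year', 'fish', 'we'] (min_width=12, slack=9)

Answer: | and photograph spoon|
|      pharmacy sleepy|
| algorithm paper bird|
|         year fish we|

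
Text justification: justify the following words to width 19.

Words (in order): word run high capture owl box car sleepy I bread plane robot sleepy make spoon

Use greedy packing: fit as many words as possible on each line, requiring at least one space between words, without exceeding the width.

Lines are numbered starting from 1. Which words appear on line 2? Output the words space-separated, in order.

Line 1: ['word', 'run', 'high'] (min_width=13, slack=6)
Line 2: ['capture', 'owl', 'box', 'car'] (min_width=19, slack=0)
Line 3: ['sleepy', 'I', 'bread'] (min_width=14, slack=5)
Line 4: ['plane', 'robot', 'sleepy'] (min_width=18, slack=1)
Line 5: ['make', 'spoon'] (min_width=10, slack=9)

Answer: capture owl box car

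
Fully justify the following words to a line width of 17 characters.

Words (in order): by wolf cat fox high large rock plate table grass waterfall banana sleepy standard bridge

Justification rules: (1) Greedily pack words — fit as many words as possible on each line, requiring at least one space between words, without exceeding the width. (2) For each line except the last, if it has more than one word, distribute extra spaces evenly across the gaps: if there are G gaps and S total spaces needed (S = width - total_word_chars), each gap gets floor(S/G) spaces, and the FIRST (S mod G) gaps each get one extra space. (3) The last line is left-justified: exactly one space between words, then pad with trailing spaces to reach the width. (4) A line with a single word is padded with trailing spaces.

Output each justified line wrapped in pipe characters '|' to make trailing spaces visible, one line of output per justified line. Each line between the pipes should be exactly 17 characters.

Answer: |by  wolf  cat fox|
|high  large  rock|
|plate table grass|
|waterfall  banana|
|sleepy   standard|
|bridge           |

Derivation:
Line 1: ['by', 'wolf', 'cat', 'fox'] (min_width=15, slack=2)
Line 2: ['high', 'large', 'rock'] (min_width=15, slack=2)
Line 3: ['plate', 'table', 'grass'] (min_width=17, slack=0)
Line 4: ['waterfall', 'banana'] (min_width=16, slack=1)
Line 5: ['sleepy', 'standard'] (min_width=15, slack=2)
Line 6: ['bridge'] (min_width=6, slack=11)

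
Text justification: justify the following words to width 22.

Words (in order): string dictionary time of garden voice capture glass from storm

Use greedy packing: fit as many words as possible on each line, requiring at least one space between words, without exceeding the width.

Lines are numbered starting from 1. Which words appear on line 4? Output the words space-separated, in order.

Line 1: ['string', 'dictionary', 'time'] (min_width=22, slack=0)
Line 2: ['of', 'garden', 'voice'] (min_width=15, slack=7)
Line 3: ['capture', 'glass', 'from'] (min_width=18, slack=4)
Line 4: ['storm'] (min_width=5, slack=17)

Answer: storm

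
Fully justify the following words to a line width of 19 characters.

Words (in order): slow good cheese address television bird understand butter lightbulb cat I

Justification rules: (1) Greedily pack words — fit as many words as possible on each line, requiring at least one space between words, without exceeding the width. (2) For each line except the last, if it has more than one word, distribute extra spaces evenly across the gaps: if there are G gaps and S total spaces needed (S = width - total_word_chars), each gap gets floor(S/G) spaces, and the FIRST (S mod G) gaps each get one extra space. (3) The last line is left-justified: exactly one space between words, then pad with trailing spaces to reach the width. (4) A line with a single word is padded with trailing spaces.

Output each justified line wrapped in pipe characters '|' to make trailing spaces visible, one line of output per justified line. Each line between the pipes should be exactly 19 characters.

Answer: |slow   good  cheese|
|address  television|
|bird     understand|
|butter    lightbulb|
|cat I              |

Derivation:
Line 1: ['slow', 'good', 'cheese'] (min_width=16, slack=3)
Line 2: ['address', 'television'] (min_width=18, slack=1)
Line 3: ['bird', 'understand'] (min_width=15, slack=4)
Line 4: ['butter', 'lightbulb'] (min_width=16, slack=3)
Line 5: ['cat', 'I'] (min_width=5, slack=14)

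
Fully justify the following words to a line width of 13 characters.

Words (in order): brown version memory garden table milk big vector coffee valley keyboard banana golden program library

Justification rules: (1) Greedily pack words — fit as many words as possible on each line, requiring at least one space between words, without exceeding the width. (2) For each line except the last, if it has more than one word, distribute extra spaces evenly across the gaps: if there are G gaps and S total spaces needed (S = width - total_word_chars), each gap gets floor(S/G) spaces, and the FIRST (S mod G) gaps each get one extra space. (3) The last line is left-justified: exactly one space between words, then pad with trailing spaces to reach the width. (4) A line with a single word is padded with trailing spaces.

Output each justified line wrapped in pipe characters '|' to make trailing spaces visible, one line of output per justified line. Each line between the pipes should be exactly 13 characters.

Line 1: ['brown', 'version'] (min_width=13, slack=0)
Line 2: ['memory', 'garden'] (min_width=13, slack=0)
Line 3: ['table', 'milk'] (min_width=10, slack=3)
Line 4: ['big', 'vector'] (min_width=10, slack=3)
Line 5: ['coffee', 'valley'] (min_width=13, slack=0)
Line 6: ['keyboard'] (min_width=8, slack=5)
Line 7: ['banana', 'golden'] (min_width=13, slack=0)
Line 8: ['program'] (min_width=7, slack=6)
Line 9: ['library'] (min_width=7, slack=6)

Answer: |brown version|
|memory garden|
|table    milk|
|big    vector|
|coffee valley|
|keyboard     |
|banana golden|
|program      |
|library      |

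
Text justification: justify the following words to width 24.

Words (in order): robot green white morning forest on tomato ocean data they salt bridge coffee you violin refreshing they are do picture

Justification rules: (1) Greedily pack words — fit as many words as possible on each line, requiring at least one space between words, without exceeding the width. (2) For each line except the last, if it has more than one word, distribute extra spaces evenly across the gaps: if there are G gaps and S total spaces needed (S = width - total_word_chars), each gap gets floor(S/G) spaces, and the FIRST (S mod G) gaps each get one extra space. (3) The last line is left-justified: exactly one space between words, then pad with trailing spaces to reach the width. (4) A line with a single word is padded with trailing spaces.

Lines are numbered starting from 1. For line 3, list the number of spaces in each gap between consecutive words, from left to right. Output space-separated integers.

Answer: 3 2 2

Derivation:
Line 1: ['robot', 'green', 'white'] (min_width=17, slack=7)
Line 2: ['morning', 'forest', 'on', 'tomato'] (min_width=24, slack=0)
Line 3: ['ocean', 'data', 'they', 'salt'] (min_width=20, slack=4)
Line 4: ['bridge', 'coffee', 'you', 'violin'] (min_width=24, slack=0)
Line 5: ['refreshing', 'they', 'are', 'do'] (min_width=22, slack=2)
Line 6: ['picture'] (min_width=7, slack=17)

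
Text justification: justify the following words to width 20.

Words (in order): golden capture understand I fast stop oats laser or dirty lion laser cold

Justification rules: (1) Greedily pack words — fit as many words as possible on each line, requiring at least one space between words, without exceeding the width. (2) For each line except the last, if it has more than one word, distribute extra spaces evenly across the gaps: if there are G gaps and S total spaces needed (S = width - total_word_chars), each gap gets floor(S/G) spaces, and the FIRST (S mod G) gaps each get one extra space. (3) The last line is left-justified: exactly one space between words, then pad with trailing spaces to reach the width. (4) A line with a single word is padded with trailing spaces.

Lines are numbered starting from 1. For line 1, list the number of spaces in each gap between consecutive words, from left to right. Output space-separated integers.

Answer: 7

Derivation:
Line 1: ['golden', 'capture'] (min_width=14, slack=6)
Line 2: ['understand', 'I', 'fast'] (min_width=17, slack=3)
Line 3: ['stop', 'oats', 'laser', 'or'] (min_width=18, slack=2)
Line 4: ['dirty', 'lion', 'laser'] (min_width=16, slack=4)
Line 5: ['cold'] (min_width=4, slack=16)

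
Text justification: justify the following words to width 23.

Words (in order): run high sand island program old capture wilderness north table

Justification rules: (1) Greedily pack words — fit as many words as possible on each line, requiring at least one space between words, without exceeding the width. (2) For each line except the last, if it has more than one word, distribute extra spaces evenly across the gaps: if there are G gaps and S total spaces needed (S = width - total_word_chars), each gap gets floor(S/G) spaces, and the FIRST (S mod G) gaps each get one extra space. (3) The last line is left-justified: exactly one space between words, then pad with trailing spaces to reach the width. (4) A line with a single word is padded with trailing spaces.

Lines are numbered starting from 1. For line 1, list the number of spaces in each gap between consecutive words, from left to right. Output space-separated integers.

Line 1: ['run', 'high', 'sand', 'island'] (min_width=20, slack=3)
Line 2: ['program', 'old', 'capture'] (min_width=19, slack=4)
Line 3: ['wilderness', 'north', 'table'] (min_width=22, slack=1)

Answer: 2 2 2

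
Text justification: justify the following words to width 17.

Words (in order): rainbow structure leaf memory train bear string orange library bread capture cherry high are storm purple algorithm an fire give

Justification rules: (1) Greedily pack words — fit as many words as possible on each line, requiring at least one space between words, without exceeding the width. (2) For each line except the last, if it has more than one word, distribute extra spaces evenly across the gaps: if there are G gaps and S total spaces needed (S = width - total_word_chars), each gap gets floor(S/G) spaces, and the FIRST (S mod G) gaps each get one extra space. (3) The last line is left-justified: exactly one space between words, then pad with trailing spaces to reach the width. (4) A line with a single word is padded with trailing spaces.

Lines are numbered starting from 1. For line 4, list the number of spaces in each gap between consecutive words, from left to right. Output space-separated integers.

Line 1: ['rainbow', 'structure'] (min_width=17, slack=0)
Line 2: ['leaf', 'memory', 'train'] (min_width=17, slack=0)
Line 3: ['bear', 'string'] (min_width=11, slack=6)
Line 4: ['orange', 'library'] (min_width=14, slack=3)
Line 5: ['bread', 'capture'] (min_width=13, slack=4)
Line 6: ['cherry', 'high', 'are'] (min_width=15, slack=2)
Line 7: ['storm', 'purple'] (min_width=12, slack=5)
Line 8: ['algorithm', 'an', 'fire'] (min_width=17, slack=0)
Line 9: ['give'] (min_width=4, slack=13)

Answer: 4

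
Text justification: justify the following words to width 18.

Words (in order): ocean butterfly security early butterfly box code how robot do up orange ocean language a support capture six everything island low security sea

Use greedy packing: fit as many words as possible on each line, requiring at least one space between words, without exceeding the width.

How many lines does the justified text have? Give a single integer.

Answer: 9

Derivation:
Line 1: ['ocean', 'butterfly'] (min_width=15, slack=3)
Line 2: ['security', 'early'] (min_width=14, slack=4)
Line 3: ['butterfly', 'box', 'code'] (min_width=18, slack=0)
Line 4: ['how', 'robot', 'do', 'up'] (min_width=15, slack=3)
Line 5: ['orange', 'ocean'] (min_width=12, slack=6)
Line 6: ['language', 'a', 'support'] (min_width=18, slack=0)
Line 7: ['capture', 'six'] (min_width=11, slack=7)
Line 8: ['everything', 'island'] (min_width=17, slack=1)
Line 9: ['low', 'security', 'sea'] (min_width=16, slack=2)
Total lines: 9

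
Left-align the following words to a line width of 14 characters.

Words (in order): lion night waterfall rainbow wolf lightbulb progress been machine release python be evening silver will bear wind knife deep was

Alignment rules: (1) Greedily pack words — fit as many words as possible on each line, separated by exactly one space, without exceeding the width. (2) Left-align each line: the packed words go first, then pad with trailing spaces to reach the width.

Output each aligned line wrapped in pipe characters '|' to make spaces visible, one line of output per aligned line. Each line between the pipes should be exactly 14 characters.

Answer: |lion night    |
|waterfall     |
|rainbow wolf  |
|lightbulb     |
|progress been |
|machine       |
|release python|
|be evening    |
|silver will   |
|bear wind     |
|knife deep was|

Derivation:
Line 1: ['lion', 'night'] (min_width=10, slack=4)
Line 2: ['waterfall'] (min_width=9, slack=5)
Line 3: ['rainbow', 'wolf'] (min_width=12, slack=2)
Line 4: ['lightbulb'] (min_width=9, slack=5)
Line 5: ['progress', 'been'] (min_width=13, slack=1)
Line 6: ['machine'] (min_width=7, slack=7)
Line 7: ['release', 'python'] (min_width=14, slack=0)
Line 8: ['be', 'evening'] (min_width=10, slack=4)
Line 9: ['silver', 'will'] (min_width=11, slack=3)
Line 10: ['bear', 'wind'] (min_width=9, slack=5)
Line 11: ['knife', 'deep', 'was'] (min_width=14, slack=0)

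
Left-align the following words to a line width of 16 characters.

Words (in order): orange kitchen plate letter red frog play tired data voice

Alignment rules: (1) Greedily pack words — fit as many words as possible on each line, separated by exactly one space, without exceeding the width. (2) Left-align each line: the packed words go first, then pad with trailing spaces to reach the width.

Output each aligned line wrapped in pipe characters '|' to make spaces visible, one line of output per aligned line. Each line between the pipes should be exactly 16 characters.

Line 1: ['orange', 'kitchen'] (min_width=14, slack=2)
Line 2: ['plate', 'letter', 'red'] (min_width=16, slack=0)
Line 3: ['frog', 'play', 'tired'] (min_width=15, slack=1)
Line 4: ['data', 'voice'] (min_width=10, slack=6)

Answer: |orange kitchen  |
|plate letter red|
|frog play tired |
|data voice      |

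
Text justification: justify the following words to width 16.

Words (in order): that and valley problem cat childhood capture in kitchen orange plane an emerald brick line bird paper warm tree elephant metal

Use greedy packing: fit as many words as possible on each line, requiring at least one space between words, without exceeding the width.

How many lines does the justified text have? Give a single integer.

Answer: 9

Derivation:
Line 1: ['that', 'and', 'valley'] (min_width=15, slack=1)
Line 2: ['problem', 'cat'] (min_width=11, slack=5)
Line 3: ['childhood'] (min_width=9, slack=7)
Line 4: ['capture', 'in'] (min_width=10, slack=6)
Line 5: ['kitchen', 'orange'] (min_width=14, slack=2)
Line 6: ['plane', 'an', 'emerald'] (min_width=16, slack=0)
Line 7: ['brick', 'line', 'bird'] (min_width=15, slack=1)
Line 8: ['paper', 'warm', 'tree'] (min_width=15, slack=1)
Line 9: ['elephant', 'metal'] (min_width=14, slack=2)
Total lines: 9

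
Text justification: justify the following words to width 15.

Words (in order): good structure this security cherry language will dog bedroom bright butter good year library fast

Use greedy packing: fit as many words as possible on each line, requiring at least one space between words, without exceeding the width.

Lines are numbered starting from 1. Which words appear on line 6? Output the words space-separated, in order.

Answer: butter good

Derivation:
Line 1: ['good', 'structure'] (min_width=14, slack=1)
Line 2: ['this', 'security'] (min_width=13, slack=2)
Line 3: ['cherry', 'language'] (min_width=15, slack=0)
Line 4: ['will', 'dog'] (min_width=8, slack=7)
Line 5: ['bedroom', 'bright'] (min_width=14, slack=1)
Line 6: ['butter', 'good'] (min_width=11, slack=4)
Line 7: ['year', 'library'] (min_width=12, slack=3)
Line 8: ['fast'] (min_width=4, slack=11)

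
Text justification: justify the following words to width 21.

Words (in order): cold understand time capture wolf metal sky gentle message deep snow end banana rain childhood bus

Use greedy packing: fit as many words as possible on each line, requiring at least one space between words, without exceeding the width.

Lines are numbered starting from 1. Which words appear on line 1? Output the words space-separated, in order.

Line 1: ['cold', 'understand', 'time'] (min_width=20, slack=1)
Line 2: ['capture', 'wolf', 'metal'] (min_width=18, slack=3)
Line 3: ['sky', 'gentle', 'message'] (min_width=18, slack=3)
Line 4: ['deep', 'snow', 'end', 'banana'] (min_width=20, slack=1)
Line 5: ['rain', 'childhood', 'bus'] (min_width=18, slack=3)

Answer: cold understand time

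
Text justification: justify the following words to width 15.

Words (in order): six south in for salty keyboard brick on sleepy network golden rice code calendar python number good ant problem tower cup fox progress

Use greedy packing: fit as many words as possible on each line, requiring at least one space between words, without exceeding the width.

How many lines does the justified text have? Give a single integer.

Line 1: ['six', 'south', 'in'] (min_width=12, slack=3)
Line 2: ['for', 'salty'] (min_width=9, slack=6)
Line 3: ['keyboard', 'brick'] (min_width=14, slack=1)
Line 4: ['on', 'sleepy'] (min_width=9, slack=6)
Line 5: ['network', 'golden'] (min_width=14, slack=1)
Line 6: ['rice', 'code'] (min_width=9, slack=6)
Line 7: ['calendar', 'python'] (min_width=15, slack=0)
Line 8: ['number', 'good', 'ant'] (min_width=15, slack=0)
Line 9: ['problem', 'tower'] (min_width=13, slack=2)
Line 10: ['cup', 'fox'] (min_width=7, slack=8)
Line 11: ['progress'] (min_width=8, slack=7)
Total lines: 11

Answer: 11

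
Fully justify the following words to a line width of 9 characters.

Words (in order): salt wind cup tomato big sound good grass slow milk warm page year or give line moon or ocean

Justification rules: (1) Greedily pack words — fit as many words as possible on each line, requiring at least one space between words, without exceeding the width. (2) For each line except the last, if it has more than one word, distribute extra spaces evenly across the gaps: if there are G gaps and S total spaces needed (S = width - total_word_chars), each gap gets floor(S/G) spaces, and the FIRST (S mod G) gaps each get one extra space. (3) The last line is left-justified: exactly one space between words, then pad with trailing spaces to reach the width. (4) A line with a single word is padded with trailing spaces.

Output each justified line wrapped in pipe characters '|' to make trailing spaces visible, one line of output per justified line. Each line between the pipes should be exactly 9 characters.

Line 1: ['salt', 'wind'] (min_width=9, slack=0)
Line 2: ['cup'] (min_width=3, slack=6)
Line 3: ['tomato'] (min_width=6, slack=3)
Line 4: ['big', 'sound'] (min_width=9, slack=0)
Line 5: ['good'] (min_width=4, slack=5)
Line 6: ['grass'] (min_width=5, slack=4)
Line 7: ['slow', 'milk'] (min_width=9, slack=0)
Line 8: ['warm', 'page'] (min_width=9, slack=0)
Line 9: ['year', 'or'] (min_width=7, slack=2)
Line 10: ['give', 'line'] (min_width=9, slack=0)
Line 11: ['moon', 'or'] (min_width=7, slack=2)
Line 12: ['ocean'] (min_width=5, slack=4)

Answer: |salt wind|
|cup      |
|tomato   |
|big sound|
|good     |
|grass    |
|slow milk|
|warm page|
|year   or|
|give line|
|moon   or|
|ocean    |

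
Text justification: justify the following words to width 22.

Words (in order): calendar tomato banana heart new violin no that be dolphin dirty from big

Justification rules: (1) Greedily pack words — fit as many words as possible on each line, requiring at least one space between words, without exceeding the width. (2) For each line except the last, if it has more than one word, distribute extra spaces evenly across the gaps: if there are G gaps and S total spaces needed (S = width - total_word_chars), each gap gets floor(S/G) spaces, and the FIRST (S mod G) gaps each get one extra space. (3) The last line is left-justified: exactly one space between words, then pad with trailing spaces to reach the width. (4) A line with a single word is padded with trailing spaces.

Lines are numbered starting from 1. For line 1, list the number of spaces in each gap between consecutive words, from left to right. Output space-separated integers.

Line 1: ['calendar', 'tomato', 'banana'] (min_width=22, slack=0)
Line 2: ['heart', 'new', 'violin', 'no'] (min_width=19, slack=3)
Line 3: ['that', 'be', 'dolphin', 'dirty'] (min_width=21, slack=1)
Line 4: ['from', 'big'] (min_width=8, slack=14)

Answer: 1 1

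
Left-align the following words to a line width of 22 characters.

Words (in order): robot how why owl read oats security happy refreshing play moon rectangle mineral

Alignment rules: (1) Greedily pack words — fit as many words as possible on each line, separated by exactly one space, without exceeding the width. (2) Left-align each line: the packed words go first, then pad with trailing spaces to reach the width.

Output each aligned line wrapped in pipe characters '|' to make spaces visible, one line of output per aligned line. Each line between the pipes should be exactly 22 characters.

Line 1: ['robot', 'how', 'why', 'owl', 'read'] (min_width=22, slack=0)
Line 2: ['oats', 'security', 'happy'] (min_width=19, slack=3)
Line 3: ['refreshing', 'play', 'moon'] (min_width=20, slack=2)
Line 4: ['rectangle', 'mineral'] (min_width=17, slack=5)

Answer: |robot how why owl read|
|oats security happy   |
|refreshing play moon  |
|rectangle mineral     |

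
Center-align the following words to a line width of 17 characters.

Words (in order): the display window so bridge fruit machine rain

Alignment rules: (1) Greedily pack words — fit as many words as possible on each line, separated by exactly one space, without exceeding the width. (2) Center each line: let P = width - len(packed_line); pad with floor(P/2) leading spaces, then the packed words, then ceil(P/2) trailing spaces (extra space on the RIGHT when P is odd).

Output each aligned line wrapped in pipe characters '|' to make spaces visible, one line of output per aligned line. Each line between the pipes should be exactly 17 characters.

Line 1: ['the', 'display'] (min_width=11, slack=6)
Line 2: ['window', 'so', 'bridge'] (min_width=16, slack=1)
Line 3: ['fruit', 'machine'] (min_width=13, slack=4)
Line 4: ['rain'] (min_width=4, slack=13)

Answer: |   the display   |
|window so bridge |
|  fruit machine  |
|      rain       |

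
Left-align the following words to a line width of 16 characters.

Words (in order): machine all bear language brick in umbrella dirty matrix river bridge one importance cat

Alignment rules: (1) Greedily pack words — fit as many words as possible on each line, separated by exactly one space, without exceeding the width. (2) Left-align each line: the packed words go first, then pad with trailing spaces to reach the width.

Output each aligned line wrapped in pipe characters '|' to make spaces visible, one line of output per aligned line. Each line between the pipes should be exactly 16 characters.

Answer: |machine all bear|
|language brick  |
|in umbrella     |
|dirty matrix    |
|river bridge one|
|importance cat  |

Derivation:
Line 1: ['machine', 'all', 'bear'] (min_width=16, slack=0)
Line 2: ['language', 'brick'] (min_width=14, slack=2)
Line 3: ['in', 'umbrella'] (min_width=11, slack=5)
Line 4: ['dirty', 'matrix'] (min_width=12, slack=4)
Line 5: ['river', 'bridge', 'one'] (min_width=16, slack=0)
Line 6: ['importance', 'cat'] (min_width=14, slack=2)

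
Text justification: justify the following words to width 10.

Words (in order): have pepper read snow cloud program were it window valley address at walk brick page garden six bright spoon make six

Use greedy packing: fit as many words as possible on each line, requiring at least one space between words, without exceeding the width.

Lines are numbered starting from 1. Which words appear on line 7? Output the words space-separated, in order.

Line 1: ['have'] (min_width=4, slack=6)
Line 2: ['pepper'] (min_width=6, slack=4)
Line 3: ['read', 'snow'] (min_width=9, slack=1)
Line 4: ['cloud'] (min_width=5, slack=5)
Line 5: ['program'] (min_width=7, slack=3)
Line 6: ['were', 'it'] (min_width=7, slack=3)
Line 7: ['window'] (min_width=6, slack=4)
Line 8: ['valley'] (min_width=6, slack=4)
Line 9: ['address', 'at'] (min_width=10, slack=0)
Line 10: ['walk', 'brick'] (min_width=10, slack=0)
Line 11: ['page'] (min_width=4, slack=6)
Line 12: ['garden', 'six'] (min_width=10, slack=0)
Line 13: ['bright'] (min_width=6, slack=4)
Line 14: ['spoon', 'make'] (min_width=10, slack=0)
Line 15: ['six'] (min_width=3, slack=7)

Answer: window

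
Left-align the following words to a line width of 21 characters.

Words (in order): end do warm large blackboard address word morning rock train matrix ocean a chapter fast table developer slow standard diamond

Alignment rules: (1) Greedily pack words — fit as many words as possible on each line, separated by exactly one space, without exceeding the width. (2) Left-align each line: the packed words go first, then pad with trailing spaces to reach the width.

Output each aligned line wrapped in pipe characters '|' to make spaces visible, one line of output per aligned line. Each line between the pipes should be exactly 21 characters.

Answer: |end do warm large    |
|blackboard address   |
|word morning rock    |
|train matrix ocean a |
|chapter fast table   |
|developer slow       |
|standard diamond     |

Derivation:
Line 1: ['end', 'do', 'warm', 'large'] (min_width=17, slack=4)
Line 2: ['blackboard', 'address'] (min_width=18, slack=3)
Line 3: ['word', 'morning', 'rock'] (min_width=17, slack=4)
Line 4: ['train', 'matrix', 'ocean', 'a'] (min_width=20, slack=1)
Line 5: ['chapter', 'fast', 'table'] (min_width=18, slack=3)
Line 6: ['developer', 'slow'] (min_width=14, slack=7)
Line 7: ['standard', 'diamond'] (min_width=16, slack=5)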